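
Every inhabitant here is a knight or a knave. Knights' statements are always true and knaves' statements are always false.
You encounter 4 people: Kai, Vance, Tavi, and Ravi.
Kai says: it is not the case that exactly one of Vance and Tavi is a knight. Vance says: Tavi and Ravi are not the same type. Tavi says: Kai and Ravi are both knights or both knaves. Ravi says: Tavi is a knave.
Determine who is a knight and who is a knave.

Suppose Kai is a knight. Then Kai's statement "it is not the case that exactly one of Vance and Tavi is a knight" would have to be true. Checking the 8 ways to assign the others, none is consistent with every speaker.
(For instance, with Vance=knight, Tavi=knave, Ravi=knight, Kai's claim "it is not the case that exactly one of Vance and Tavi is a knight" comes out false where it would need to be true.)
So Kai must be a knave, making "it is not the case that exactly one of Vance and Tavi is a knight" false. Taking Kai=knave, Vance=knight, Tavi=knave, Ravi=knight, each remaining statement checks out:
  Vance (knight): "Tavi and Ravi are not the same type" — true. ✓
  Tavi (knave): "Kai and Ravi are both knights or both knaves" — false. ✓
  Ravi (knight): "Tavi is a knave" — true. ✓
This is the unique consistent assignment.

Kai is a knave, Vance is a knight, Tavi is a knave, and Ravi is a knight.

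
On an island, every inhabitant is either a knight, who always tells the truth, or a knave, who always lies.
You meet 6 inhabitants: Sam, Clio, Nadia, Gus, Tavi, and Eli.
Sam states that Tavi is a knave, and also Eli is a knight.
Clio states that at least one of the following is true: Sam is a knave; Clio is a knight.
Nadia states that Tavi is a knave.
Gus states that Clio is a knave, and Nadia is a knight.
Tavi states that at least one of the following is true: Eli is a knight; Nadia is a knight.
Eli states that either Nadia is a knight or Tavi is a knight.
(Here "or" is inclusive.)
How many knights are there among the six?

3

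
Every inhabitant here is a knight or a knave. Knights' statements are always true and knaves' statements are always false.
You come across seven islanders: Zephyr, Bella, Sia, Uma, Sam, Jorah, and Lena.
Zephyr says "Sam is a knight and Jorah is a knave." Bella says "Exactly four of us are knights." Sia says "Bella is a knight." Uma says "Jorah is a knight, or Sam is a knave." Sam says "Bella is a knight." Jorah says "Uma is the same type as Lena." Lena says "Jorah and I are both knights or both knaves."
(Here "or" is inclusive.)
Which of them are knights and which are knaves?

Zephyr is a knave, Bella is a knave, Sia is a knave, Uma is a knight, Sam is a knave, Jorah is a knight, and Lena is a knight.

Zephyr is a knave; "Sam is a knight and Jorah is a knave" is False, as required.
As a knave, Bella's statement "exactly four of us are knights" should be False; it is.
Since Sia is a knave, "Bella is a knight" needs to be False, which holds.
As a knight, Uma's statement "Jorah is a knight, or Sam is a knave" should be True; it is.
Since Sam is a knave, "Bella is a knight" needs to be False, which holds.
Jorah is a knight, and the claim "Uma is the same type as Lena" is indeed True.
Lena is a knight, and the claim "Jorah and I are both knights or both knaves" is indeed True.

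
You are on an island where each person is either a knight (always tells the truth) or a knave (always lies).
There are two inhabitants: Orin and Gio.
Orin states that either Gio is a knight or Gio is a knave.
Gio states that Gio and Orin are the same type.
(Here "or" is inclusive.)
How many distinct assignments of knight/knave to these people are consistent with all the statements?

2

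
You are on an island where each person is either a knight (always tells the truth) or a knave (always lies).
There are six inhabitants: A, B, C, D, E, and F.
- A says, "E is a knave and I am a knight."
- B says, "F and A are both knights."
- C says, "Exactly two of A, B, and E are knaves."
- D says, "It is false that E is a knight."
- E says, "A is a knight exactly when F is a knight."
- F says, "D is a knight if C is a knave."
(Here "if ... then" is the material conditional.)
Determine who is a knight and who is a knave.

A is a knave, B is a knave, C is a knave, D is a knight, E is a knave, and F is a knight.

Since A is a knave, "E is a knave and I am a knight" needs to be false, which holds.
B is a knave; "F and A are both knights" is false, as required.
C is a knave, and the claim "exactly two of A, B, and E are knaves" is indeed false.
D (knight): "it is false that E is a knight" — True. ✓
As a knave, E's statement "A is a knight exactly when F is a knight" should be false; it is.
F is a knight, so "D is a knight if C is a knave" must be True — and it is.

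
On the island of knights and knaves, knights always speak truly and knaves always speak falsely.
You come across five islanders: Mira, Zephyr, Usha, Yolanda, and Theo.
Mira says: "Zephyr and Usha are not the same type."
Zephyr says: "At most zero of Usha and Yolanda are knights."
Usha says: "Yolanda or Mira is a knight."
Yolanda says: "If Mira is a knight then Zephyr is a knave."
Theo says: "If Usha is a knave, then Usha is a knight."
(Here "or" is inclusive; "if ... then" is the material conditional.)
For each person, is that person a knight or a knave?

Mira is a knight, Zephyr is a knave, Usha is a knight, Yolanda is a knight, and Theo is a knight.

Suppose Mira is a knave. Then Mira's statement "Zephyr and Usha are not the same type" would have to be false. Checking the 16 ways to assign the others, none is consistent with every speaker.
(For instance, with Zephyr=knave, Usha=knight, Yolanda=knight, Theo=knight, Mira's claim "Zephyr and Usha are not the same type" comes out true where it would need to be false.)
So Mira must be a knight, making "Zephyr and Usha are not the same type" true. Taking Mira=knight, Zephyr=knave, Usha=knight, Yolanda=knight, Theo=knight, each remaining statement checks out:
  Zephyr (knave): "at most zero of Usha and Yolanda are knights" — false. ✓
  Usha (knight): "Yolanda or Mira is a knight" — true. ✓
  Yolanda (knight): "if Mira is a knight then Zephyr is a knave" — true. ✓
  Theo (knight): "if Usha is a knave, then Usha is a knight" — true. ✓
This is the unique consistent assignment.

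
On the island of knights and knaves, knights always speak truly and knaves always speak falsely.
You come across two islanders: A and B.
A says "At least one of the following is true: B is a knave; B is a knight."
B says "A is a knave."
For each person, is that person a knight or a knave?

A (knight): "at least one of the following is true: B is a knave; B is a knight" — true. ✓
B is a knave, and the claim "A is a knave" is indeed false.

A is a knight and B is a knave.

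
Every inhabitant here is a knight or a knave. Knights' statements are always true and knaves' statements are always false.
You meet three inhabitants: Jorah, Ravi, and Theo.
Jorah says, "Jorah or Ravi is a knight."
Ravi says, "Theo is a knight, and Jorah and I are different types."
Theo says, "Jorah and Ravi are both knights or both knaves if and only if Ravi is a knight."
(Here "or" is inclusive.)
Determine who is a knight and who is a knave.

Suppose Jorah is a knight. Then Jorah's statement "Jorah or Ravi is a knight" would have to be true. Checking the 4 ways to assign the others, none is consistent with every speaker.
(For instance, with Ravi=knave, Theo=knave, Theo's claim "Jorah and Ravi are both knights or both knaves if and only if Ravi is a knight" comes out true where it would need to be false.)
So Jorah must be a knave, making "Jorah or Ravi is a knight" false. Taking Jorah=knave, Ravi=knave, Theo=knave, each remaining statement checks out:
  Ravi (knave): "Theo is a knight, and Jorah and I are different types" — false. ✓
  Theo (knave): "Jorah and Ravi are both knights or both knaves if and only if Ravi is a knight" — false. ✓
This is the unique consistent assignment.

Jorah is a knave, Ravi is a knave, and Theo is a knave.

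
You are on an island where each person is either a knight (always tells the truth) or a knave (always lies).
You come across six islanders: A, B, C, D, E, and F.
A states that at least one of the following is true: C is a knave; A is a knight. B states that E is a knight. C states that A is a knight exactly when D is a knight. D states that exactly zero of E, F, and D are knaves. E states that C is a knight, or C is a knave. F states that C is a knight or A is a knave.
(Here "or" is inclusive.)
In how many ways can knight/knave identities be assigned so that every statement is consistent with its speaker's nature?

3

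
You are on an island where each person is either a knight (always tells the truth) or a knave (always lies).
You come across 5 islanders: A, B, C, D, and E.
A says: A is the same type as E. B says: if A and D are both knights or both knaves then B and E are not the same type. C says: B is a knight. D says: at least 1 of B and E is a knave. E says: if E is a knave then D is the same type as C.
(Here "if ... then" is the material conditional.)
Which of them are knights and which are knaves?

As a knight, A's statement "A is the same type as E" should be true; it is.
As a knight, B's statement "if A and D are both knights or both knaves then B and E are not the same type" should be true; it is.
As a knight, C's statement "B is a knight" should be true; it is.
D is a knave; "at least 1 of B and E is a knave" is False, as required.
E (knight): "if E is a knave then D is the same type as C" — true. ✓

A is a knight, B is a knight, C is a knight, D is a knave, and E is a knight.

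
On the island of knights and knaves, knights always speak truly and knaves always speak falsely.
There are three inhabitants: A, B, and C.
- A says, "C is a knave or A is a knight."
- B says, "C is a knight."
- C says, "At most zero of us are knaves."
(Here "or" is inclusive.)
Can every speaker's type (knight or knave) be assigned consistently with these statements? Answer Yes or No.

Yes

One consistent assignment: A=knight, B=knight, C=knight.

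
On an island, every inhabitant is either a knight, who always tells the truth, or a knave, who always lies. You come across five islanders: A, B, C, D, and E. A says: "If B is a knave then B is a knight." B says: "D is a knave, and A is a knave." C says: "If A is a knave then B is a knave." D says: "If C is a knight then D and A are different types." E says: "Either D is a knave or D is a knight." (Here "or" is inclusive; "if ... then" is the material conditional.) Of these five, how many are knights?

The unique consistent assignment is A=knave, B=knave, C=knight, D=knight, E=knight.
That has 3 knights.

3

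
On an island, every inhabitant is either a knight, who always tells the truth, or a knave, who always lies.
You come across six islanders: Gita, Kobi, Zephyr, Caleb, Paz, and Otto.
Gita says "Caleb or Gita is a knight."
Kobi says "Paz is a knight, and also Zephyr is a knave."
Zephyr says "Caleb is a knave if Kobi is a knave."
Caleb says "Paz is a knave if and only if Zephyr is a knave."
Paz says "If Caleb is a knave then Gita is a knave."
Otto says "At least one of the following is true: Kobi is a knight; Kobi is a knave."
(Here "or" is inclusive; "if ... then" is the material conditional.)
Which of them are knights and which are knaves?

Gita is a knight, so "Caleb or Gita is a knight" must be True — and it is.
Since Kobi is a knave, "Paz is a knight, and also Zephyr is a knave" needs to be false, which holds.
Since Zephyr is a knight, "Caleb is a knave if Kobi is a knave" needs to be True, which holds.
As a knave, Caleb's statement "Paz is a knave if and only if Zephyr is a knave" should be false; it is.
Paz is a knave, so "if Caleb is a knave then Gita is a knave" must be false — and it is.
Since Otto is a knight, "at least one of the following is true: Kobi is a knight; Kobi is a knave" needs to be True, which holds.

Gita is a knight, Kobi is a knave, Zephyr is a knight, Caleb is a knave, Paz is a knave, and Otto is a knight.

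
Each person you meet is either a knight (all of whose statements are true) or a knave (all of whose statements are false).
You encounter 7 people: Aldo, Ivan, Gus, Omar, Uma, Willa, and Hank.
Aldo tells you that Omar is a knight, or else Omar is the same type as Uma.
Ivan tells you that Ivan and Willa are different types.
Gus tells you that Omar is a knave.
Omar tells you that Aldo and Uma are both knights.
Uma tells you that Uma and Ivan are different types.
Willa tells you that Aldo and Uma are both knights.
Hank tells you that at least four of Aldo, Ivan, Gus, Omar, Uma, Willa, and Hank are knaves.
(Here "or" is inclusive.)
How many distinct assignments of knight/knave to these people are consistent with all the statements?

Consistent assignments:
  Aldo=knight, Ivan=knave, Gus=knight, Omar=knave, Uma=knave, Willa=knave, Hank=knight
  Aldo=knave, Ivan=knave, Gus=knight, Omar=knave, Uma=knight, Willa=knave, Hank=knight

2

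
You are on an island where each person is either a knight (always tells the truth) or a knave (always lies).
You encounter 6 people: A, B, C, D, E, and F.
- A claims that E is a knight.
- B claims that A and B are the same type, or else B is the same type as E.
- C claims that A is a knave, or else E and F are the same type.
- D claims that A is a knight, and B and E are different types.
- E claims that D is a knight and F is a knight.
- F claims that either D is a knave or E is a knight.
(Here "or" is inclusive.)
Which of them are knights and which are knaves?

A is a knight, B is a knave, C is a knight, D is a knight, E is a knight, and F is a knight.

As a knight, A's statement "E is a knight" should be true; it is.
B is a knave, and the claim "A and B are the same type, or else B is the same type as E" is indeed False.
C is a knight, and the claim "A is a knave, or else E and F are the same type" is indeed true.
D is a knight, so "A is a knight, and B and E are different types" must be true — and it is.
E is a knight; "D is a knight and F is a knight" is true, as required.
F (knight): "either D is a knave or E is a knight" — true. ✓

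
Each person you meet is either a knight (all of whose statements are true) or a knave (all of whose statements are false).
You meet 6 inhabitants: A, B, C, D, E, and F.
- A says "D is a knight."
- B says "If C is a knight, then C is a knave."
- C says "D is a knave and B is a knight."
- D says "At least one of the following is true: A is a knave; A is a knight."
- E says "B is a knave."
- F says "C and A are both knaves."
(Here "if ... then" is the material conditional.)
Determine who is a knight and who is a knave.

A (knight): "D is a knight" — True. ✓
As a knight, B's statement "if C is a knight, then C is a knave" should be True; it is.
Since C is a knave, "D is a knave and B is a knight" needs to be False, which holds.
D is a knight, and the claim "at least one of the following is true: A is a knave; A is a knight" is indeed True.
E (knave): "B is a knave" — False. ✓
As a knave, F's statement "C and A are both knaves" should be False; it is.

Knights: A, B, and D. Knaves: C, E, and F.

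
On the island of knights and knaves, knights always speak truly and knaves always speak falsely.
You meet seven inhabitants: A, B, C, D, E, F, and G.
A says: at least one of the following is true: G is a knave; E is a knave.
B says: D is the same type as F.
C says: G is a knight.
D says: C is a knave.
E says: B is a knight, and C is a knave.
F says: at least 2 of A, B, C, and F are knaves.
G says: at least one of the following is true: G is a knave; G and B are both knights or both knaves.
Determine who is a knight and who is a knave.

A is a knight, B is a knight, C is a knight, D is a knave, E is a knave, F is a knave, and G is a knight.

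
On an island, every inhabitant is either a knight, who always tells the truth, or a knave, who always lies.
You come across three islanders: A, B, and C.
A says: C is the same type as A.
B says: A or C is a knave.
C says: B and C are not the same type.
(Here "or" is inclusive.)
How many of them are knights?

2

The unique consistent assignment is A=knight, B=knave, C=knight.
That has 2 knights.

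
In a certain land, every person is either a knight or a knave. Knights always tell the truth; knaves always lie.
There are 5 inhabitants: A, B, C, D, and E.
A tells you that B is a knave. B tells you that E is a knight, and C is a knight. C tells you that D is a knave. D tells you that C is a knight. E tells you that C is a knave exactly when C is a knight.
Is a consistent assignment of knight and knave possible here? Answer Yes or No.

No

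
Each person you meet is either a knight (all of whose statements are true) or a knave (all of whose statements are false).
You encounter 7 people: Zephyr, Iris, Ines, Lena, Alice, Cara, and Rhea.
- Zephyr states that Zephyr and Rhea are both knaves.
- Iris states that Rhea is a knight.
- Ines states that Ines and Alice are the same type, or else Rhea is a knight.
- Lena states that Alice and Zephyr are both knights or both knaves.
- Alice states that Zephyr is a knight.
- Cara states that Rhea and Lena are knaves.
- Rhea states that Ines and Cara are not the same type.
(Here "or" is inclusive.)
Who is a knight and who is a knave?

Zephyr is a knave, Iris is a knight, Ines is a knight, Lena is a knight, Alice is a knave, Cara is a knave, and Rhea is a knight.

Since Zephyr is a knave, "Zephyr and Rhea are both knaves" needs to be False, which holds.
Since Iris is a knight, "Rhea is a knight" needs to be True, which holds.
Ines is a knight, and the claim "Ines and Alice are the same type, or else Rhea is a knight" is indeed True.
Lena is a knight, and the claim "Alice and Zephyr are both knights or both knaves" is indeed True.
Alice (knave): "Zephyr is a knight" — False. ✓
Since Cara is a knave, "Rhea and Lena are knaves" needs to be False, which holds.
Rhea is a knight, so "Ines and Cara are not the same type" must be True — and it is.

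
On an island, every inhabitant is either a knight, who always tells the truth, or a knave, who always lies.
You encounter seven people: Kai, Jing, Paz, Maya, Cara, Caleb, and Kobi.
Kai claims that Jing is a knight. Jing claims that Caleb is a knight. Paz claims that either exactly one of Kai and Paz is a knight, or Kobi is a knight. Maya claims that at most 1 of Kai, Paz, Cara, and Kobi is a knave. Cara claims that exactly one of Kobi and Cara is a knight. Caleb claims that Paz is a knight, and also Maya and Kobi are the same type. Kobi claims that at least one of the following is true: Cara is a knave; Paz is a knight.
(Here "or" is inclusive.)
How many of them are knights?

The unique consistent assignment is Kai=knave, Jing=knave, Paz=knave, Maya=knave, Cara=knight, Caleb=knave, Kobi=knave.
That has 1 knight.

1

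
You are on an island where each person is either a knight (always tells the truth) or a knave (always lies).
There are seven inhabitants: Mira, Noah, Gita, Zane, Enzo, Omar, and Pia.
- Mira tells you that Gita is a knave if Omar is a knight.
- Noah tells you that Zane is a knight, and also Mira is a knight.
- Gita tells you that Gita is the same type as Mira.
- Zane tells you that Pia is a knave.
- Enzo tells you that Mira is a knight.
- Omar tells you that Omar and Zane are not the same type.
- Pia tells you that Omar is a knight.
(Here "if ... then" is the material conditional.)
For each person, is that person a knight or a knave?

Mira is a knight, Noah is a knave, Gita is a knave, Zane is a knave, Enzo is a knight, Omar is a knight, and Pia is a knight.

As a knight, Mira's statement "Gita is a knave if Omar is a knight" should be true; it is.
Noah is a knave, so "Zane is a knight, and also Mira is a knight" must be false — and it is.
Gita is a knave; "Gita is the same type as Mira" is false, as required.
Zane is a knave, and the claim "Pia is a knave" is indeed false.
Enzo (knight): "Mira is a knight" — true. ✓
Omar (knight): "Omar and Zane are not the same type" — true. ✓
Pia (knight): "Omar is a knight" — true. ✓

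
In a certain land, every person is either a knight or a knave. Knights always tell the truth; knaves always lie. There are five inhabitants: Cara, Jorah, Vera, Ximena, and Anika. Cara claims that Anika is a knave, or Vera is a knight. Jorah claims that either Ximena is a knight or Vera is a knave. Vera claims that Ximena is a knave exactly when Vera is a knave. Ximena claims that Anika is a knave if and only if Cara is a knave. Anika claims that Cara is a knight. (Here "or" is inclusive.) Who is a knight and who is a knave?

Cara is a knight; "Anika is a knave, or Vera is a knight" is True, as required.
As a knight, Jorah's statement "either Ximena is a knight or Vera is a knave" should be True; it is.
Vera is a knight, and the claim "Ximena is a knave exactly when Vera is a knave" is indeed True.
Since Ximena is a knight, "Anika is a knave if and only if Cara is a knave" needs to be True, which holds.
Anika (knight): "Cara is a knight" — True. ✓

Cara is a knight, Jorah is a knight, Vera is a knight, Ximena is a knight, and Anika is a knight.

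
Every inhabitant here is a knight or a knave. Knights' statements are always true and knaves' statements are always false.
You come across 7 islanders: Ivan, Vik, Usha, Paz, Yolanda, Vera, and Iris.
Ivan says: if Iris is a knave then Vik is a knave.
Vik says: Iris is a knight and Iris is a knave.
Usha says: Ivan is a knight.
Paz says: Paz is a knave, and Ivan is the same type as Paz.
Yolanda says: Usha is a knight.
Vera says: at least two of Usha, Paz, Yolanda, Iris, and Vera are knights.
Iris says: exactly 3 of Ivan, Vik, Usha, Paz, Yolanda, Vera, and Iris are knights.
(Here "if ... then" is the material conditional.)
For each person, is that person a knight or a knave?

Knights: Ivan, Usha, Yolanda, and Vera. Knaves: Vik, Paz, and Iris.

Ivan is a knight, and the claim "if Iris is a knave then Vik is a knave" is indeed true.
Vik is a knave, so "Iris is a knight and Iris is a knave" must be false — and it is.
Usha is a knight; "Ivan is a knight" is true, as required.
Since Paz is a knave, "Paz is a knave, and Ivan is the same type as Paz" needs to be false, which holds.
Yolanda is a knight, and the claim "Usha is a knight" is indeed true.
As a knight, Vera's statement "at least two of Usha, Paz, Yolanda, Iris, and Vera are knights" should be true; it is.
Iris is a knave, and the claim "exactly 3 of Ivan, Vik, Usha, Paz, Yolanda, Vera, and Iris are knights" is indeed false.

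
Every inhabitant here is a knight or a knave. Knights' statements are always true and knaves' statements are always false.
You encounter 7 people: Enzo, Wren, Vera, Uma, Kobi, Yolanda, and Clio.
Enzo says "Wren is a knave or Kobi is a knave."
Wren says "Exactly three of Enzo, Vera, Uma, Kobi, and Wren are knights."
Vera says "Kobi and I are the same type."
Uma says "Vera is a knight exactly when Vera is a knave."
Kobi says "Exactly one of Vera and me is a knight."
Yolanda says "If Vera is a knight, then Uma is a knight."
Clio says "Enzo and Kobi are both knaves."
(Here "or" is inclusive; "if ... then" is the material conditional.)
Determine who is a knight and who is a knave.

Knights: Enzo, Kobi, and Yolanda. Knaves: Wren, Vera, Uma, and Clio.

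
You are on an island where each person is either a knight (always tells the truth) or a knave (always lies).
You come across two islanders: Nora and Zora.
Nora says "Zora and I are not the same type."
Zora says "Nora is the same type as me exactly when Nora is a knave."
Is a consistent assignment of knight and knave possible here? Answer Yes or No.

No

Checking all 4 assignments, each has at least one speaker whose statement's truth value contradicts their type.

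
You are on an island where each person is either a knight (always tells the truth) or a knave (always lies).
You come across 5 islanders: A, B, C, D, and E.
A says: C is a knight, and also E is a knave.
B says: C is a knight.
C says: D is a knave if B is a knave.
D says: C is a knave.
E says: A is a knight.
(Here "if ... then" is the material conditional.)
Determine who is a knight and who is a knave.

Knights: D. Knaves: A, B, C, and E.

Since A is a knave, "C is a knight, and also E is a knave" needs to be False, which holds.
Since B is a knave, "C is a knight" needs to be False, which holds.
C is a knave; "D is a knave if B is a knave" is False, as required.
D is a knight, so "C is a knave" must be True — and it is.
E is a knave, so "A is a knight" must be False — and it is.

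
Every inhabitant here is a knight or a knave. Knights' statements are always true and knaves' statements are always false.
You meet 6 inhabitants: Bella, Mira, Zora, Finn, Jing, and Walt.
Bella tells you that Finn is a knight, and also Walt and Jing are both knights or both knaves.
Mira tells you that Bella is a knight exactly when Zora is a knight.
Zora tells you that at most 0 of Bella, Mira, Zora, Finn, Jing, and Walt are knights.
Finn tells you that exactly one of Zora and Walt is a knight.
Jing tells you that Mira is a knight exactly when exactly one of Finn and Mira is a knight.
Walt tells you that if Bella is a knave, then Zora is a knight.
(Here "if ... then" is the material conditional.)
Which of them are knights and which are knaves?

Bella is a knave, Mira is a knight, Zora is a knave, Finn is a knave, Jing is a knight, and Walt is a knave.

Bella is a knave, so "Finn is a knight, and also Walt and Jing are both knights or both knaves" must be false — and it is.
Mira is a knight; "Bella is a knight exactly when Zora is a knight" is True, as required.
Zora is a knave; "at most 0 of Bella, Mira, Zora, Finn, Jing, and Walt are knights" is false, as required.
Since Finn is a knave, "exactly one of Zora and Walt is a knight" needs to be false, which holds.
Jing is a knight; "Mira is a knight exactly when exactly one of Finn and Mira is a knight" is True, as required.
Walt (knave): "if Bella is a knave, then Zora is a knight" — false. ✓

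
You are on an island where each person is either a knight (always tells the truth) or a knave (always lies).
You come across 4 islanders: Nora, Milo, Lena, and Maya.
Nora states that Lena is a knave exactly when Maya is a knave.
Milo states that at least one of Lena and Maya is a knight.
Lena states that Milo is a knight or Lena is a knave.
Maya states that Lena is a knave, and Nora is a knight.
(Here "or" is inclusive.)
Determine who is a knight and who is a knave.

Knights: Milo and Lena. Knaves: Nora and Maya.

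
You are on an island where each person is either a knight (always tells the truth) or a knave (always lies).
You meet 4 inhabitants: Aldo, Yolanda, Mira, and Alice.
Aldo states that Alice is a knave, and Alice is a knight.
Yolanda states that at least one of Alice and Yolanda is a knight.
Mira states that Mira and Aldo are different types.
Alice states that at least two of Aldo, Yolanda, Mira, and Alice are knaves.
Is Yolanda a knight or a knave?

Consistent assignments: {Aldo=knave, Yolanda=knight, Mira=knave, Alice=knight}
In every consistent assignment, Yolanda is a knight.

Yolanda is a knight.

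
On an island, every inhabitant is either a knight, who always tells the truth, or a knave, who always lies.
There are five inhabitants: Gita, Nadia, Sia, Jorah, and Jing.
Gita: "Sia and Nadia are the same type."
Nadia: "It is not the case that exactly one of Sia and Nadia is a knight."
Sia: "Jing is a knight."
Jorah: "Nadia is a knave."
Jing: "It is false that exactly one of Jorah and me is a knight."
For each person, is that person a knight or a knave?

Suppose Gita is a knight. Then Gita's statement "Sia and Nadia are the same type" would have to be true. Checking the 16 ways to assign the others, none is consistent with every speaker.
(For instance, with Nadia=knave, Sia=knight, Jorah=knight, Jing=knight, Gita's claim "Sia and Nadia are the same type" comes out false where it would need to be true.)
So Gita must be a knave, making "Sia and Nadia are the same type" false. Taking Gita=knave, Nadia=knave, Sia=knight, Jorah=knight, Jing=knight, each remaining statement checks out:
  Nadia (knave): "it is not the case that exactly one of Sia and Nadia is a knight" — false. ✓
  Sia (knight): "Jing is a knight" — true. ✓
  Jorah (knight): "Nadia is a knave" — true. ✓
  Jing (knight): "it is false that exactly one of Jorah and me is a knight" — true. ✓
This is the unique consistent assignment.

Gita is a knave, Nadia is a knave, Sia is a knight, Jorah is a knight, and Jing is a knight.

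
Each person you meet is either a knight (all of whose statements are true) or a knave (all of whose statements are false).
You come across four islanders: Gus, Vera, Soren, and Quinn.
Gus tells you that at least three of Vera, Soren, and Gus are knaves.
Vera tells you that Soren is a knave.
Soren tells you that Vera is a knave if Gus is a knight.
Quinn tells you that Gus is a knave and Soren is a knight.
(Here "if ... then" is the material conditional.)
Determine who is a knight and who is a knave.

Knights: Soren and Quinn. Knaves: Gus and Vera.

Gus (knave): "at least three of Vera, Soren, and Gus are knaves" — False. ✓
Vera is a knave, so "Soren is a knave" must be False — and it is.
Soren is a knight, so "Vera is a knave if Gus is a knight" must be true — and it is.
Quinn is a knight; "Gus is a knave and Soren is a knight" is true, as required.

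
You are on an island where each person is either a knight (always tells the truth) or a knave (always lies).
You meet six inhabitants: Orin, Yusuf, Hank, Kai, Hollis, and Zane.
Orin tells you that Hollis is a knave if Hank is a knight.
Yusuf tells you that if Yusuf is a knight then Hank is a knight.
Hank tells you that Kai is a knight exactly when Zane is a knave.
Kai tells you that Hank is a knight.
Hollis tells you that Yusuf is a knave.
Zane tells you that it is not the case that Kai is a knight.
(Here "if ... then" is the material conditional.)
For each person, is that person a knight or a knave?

As a knight, Orin's statement "Hollis is a knave if Hank is a knight" should be True; it is.
Yusuf is a knight, so "if Yusuf is a knight then Hank is a knight" must be True — and it is.
Hank is a knight, and the claim "Kai is a knight exactly when Zane is a knave" is indeed True.
Kai is a knight, so "Hank is a knight" must be True — and it is.
Hollis is a knave, and the claim "Yusuf is a knave" is indeed false.
Since Zane is a knave, "it is not the case that Kai is a knight" needs to be false, which holds.

Knights: Orin, Yusuf, Hank, and Kai. Knaves: Hollis and Zane.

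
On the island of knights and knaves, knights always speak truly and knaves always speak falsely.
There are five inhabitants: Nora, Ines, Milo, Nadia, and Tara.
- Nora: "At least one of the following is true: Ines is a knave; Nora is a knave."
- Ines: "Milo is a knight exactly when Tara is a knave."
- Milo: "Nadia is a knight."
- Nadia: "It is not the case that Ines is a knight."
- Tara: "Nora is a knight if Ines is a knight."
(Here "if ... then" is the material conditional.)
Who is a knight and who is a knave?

Nora is a knight, Ines is a knave, Milo is a knight, Nadia is a knight, and Tara is a knight.

Nora is a knight; "at least one of the following is true: Ines is a knave; Nora is a knave" is true, as required.
Since Ines is a knave, "Milo is a knight exactly when Tara is a knave" needs to be false, which holds.
Milo is a knight, and the claim "Nadia is a knight" is indeed true.
Nadia is a knight, so "it is not the case that Ines is a knight" must be true — and it is.
Tara (knight): "Nora is a knight if Ines is a knight" — true. ✓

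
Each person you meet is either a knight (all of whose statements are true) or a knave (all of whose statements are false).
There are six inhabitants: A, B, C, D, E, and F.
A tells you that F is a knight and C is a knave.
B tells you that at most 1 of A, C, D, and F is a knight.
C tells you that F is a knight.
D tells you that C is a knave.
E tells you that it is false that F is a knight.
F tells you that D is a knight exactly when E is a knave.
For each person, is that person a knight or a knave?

A is a knave, B is a knight, C is a knave, D is a knight, E is a knight, and F is a knave.

A is a knave, and the claim "F is a knight and C is a knave" is indeed False.
Since B is a knight, "at most 1 of A, C, D, and F is a knight" needs to be true, which holds.
As a knave, C's statement "F is a knight" should be False; it is.
D is a knight; "C is a knave" is true, as required.
E is a knight, and the claim "it is false that F is a knight" is indeed true.
F is a knave, so "D is a knight exactly when E is a knave" must be False — and it is.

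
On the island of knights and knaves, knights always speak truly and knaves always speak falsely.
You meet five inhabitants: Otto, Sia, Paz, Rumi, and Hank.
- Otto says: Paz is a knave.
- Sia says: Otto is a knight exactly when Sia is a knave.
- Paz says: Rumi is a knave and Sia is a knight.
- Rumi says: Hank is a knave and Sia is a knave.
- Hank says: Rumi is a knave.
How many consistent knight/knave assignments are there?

1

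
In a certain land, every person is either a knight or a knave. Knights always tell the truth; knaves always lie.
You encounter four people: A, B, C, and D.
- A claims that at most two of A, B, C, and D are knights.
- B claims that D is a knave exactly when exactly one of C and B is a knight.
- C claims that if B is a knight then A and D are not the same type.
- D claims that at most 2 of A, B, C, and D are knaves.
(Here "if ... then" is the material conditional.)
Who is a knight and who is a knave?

A is a knave, B is a knight, C is a knight, and D is a knight.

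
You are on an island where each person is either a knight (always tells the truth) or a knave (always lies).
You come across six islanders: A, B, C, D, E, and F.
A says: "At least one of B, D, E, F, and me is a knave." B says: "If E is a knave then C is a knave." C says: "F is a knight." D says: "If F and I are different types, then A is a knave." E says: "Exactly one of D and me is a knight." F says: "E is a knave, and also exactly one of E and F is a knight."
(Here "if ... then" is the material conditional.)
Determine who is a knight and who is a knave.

A is a knight, so "at least one of B, D, E, F, and me is a knave" must be true — and it is.
B is a knave; "if E is a knave then C is a knave" is False, as required.
C is a knight; "F is a knight" is true, as required.
As a knave, D's statement "if F and I are different types, then A is a knave" should be False; it is.
Since E is a knave, "exactly one of D and me is a knight" needs to be False, which holds.
F is a knight, and the claim "E is a knave, and also exactly one of E and F is a knight" is indeed true.

A is a knight, B is a knave, C is a knight, D is a knave, E is a knave, and F is a knight.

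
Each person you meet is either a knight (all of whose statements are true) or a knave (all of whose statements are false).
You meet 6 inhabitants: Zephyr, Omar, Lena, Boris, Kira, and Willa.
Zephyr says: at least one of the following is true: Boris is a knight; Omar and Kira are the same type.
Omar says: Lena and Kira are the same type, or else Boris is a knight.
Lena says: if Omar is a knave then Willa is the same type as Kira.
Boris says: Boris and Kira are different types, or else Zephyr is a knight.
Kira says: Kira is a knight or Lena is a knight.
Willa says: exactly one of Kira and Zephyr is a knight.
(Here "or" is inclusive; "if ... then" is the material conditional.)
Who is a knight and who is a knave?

Zephyr is a knight, so "at least one of the following is true: Boris is a knight; Omar and Kira are the same type" must be True — and it is.
Omar (knight): "Lena and Kira are the same type, or else Boris is a knight" — True. ✓
Since Lena is a knight, "if Omar is a knave then Willa is the same type as Kira" needs to be True, which holds.
Boris is a knight; "Boris and Kira are different types, or else Zephyr is a knight" is True, as required.
Kira is a knight, so "Kira is a knight or Lena is a knight" must be True — and it is.
Willa is a knave, so "exactly one of Kira and Zephyr is a knight" must be false — and it is.

Zephyr is a knight, Omar is a knight, Lena is a knight, Boris is a knight, Kira is a knight, and Willa is a knave.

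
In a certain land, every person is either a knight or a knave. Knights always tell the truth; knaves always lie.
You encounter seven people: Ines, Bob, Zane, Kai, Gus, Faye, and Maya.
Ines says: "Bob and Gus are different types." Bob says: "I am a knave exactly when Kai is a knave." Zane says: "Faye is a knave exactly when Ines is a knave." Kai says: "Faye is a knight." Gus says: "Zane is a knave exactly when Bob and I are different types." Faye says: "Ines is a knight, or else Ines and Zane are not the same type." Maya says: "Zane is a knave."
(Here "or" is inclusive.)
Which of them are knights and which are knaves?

Ines is a knight, Bob is a knight, Zane is a knight, Kai is a knight, Gus is a knave, Faye is a knight, and Maya is a knave.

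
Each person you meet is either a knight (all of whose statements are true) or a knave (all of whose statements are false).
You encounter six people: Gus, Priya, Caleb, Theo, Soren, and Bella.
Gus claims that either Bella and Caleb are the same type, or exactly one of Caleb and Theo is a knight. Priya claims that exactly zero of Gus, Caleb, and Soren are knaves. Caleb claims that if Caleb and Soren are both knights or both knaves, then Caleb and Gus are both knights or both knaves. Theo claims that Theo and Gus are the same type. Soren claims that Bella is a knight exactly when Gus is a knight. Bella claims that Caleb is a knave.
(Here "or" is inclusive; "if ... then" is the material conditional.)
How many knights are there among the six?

2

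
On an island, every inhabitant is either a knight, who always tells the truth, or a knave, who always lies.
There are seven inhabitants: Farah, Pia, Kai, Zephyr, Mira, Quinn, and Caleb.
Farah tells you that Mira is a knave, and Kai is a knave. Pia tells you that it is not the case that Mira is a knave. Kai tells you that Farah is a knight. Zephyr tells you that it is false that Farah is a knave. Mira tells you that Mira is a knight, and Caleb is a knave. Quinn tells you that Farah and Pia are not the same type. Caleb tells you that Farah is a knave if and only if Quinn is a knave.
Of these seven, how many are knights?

3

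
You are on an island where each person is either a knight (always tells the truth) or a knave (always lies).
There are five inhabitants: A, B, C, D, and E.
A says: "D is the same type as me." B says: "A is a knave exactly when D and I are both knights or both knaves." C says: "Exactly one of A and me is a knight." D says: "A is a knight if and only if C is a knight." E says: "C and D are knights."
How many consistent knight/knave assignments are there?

2

Consistent assignments:
  A=knave, B=knight, C=knave, D=knight, E=knave
  A=knave, B=knave, C=knave, D=knight, E=knave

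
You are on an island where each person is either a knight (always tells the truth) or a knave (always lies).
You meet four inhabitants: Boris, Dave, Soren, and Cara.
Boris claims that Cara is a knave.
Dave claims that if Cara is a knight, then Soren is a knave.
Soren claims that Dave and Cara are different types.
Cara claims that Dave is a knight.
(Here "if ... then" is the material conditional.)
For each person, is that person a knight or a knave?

Boris is a knave, Dave is a knight, Soren is a knave, and Cara is a knight.

Boris is a knave; "Cara is a knave" is false, as required.
As a knight, Dave's statement "if Cara is a knight, then Soren is a knave" should be true; it is.
Soren is a knave; "Dave and Cara are different types" is false, as required.
Cara is a knight; "Dave is a knight" is true, as required.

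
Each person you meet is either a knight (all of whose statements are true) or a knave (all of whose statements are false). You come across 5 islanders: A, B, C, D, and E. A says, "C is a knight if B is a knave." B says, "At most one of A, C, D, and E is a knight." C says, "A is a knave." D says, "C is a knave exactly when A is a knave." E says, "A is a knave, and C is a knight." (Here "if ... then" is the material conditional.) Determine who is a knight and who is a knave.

A is a knight; "C is a knight if B is a knave" is True, as required.
As a knight, B's statement "at most one of A, C, D, and E is a knight" should be True; it is.
C is a knave; "A is a knave" is False, as required.
Since D is a knave, "C is a knave exactly when A is a knave" needs to be False, which holds.
E is a knave, and the claim "A is a knave, and C is a knight" is indeed False.

A is a knight, B is a knight, C is a knave, D is a knave, and E is a knave.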